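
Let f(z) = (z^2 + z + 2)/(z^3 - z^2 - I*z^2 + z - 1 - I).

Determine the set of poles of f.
The singularities of f are the zeros of the denominator. Factoring,
  z^3 - z^2 - I*z^2 + z - 1 - I = (z - I)*(z + I)*(z - 1 - I)
so the candidates are z = I, z = -I, z = 1 + I.

Check the numerator P(z) = z^2 + z + 2 at each one:
  P(I) = 1 + I ≠ 0, so z = I is a (simple) pole.
  P(-I) = 1 - I ≠ 0, so z = -I is a (simple) pole.
  P(1 + I) = 3 + 3*I ≠ 0, so z = 1 + I is a (simple) pole.

Poles of f: {-I, I, 1 + I}

Final answer: {-I, I, 1 + I}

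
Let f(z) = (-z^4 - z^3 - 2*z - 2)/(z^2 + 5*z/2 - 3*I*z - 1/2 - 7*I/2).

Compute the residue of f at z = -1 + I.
Write f(z) = P(z)/Q(z) with P(z) = -z^4 - z^3 - 2*z - 2 and Q(z) = z^2 + 5*z/2 - 3*I*z - 1/2 - 7*I/2.
The denominator factors as Q(z) = (z + 3/2 - 2*I)*(z + 1 - I), so z = -1 + I is a simple zero of Q and P is analytic there; z = -1 + I is therefore a simple pole and
  Res(f, z₀) = P(z₀)/Q'(z₀).

Q'(z) = 2*z + 5/2 - 3*I, so Q'(-1 + I) = 1/2 - I.
P(-1 + I) = 2 - 4*I.

Res(f, -1 + I) = (2 - 4*I)/(1/2 - I) = 4

Final answer: 4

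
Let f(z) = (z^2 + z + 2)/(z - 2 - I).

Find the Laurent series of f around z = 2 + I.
Put w = z - (2 + I), i.e. z = w + 2 + I. The denominator is w, so it suffices to rewrite the numerator in powers of w.

P(z) = z^2 + z + 2
P(w + 2 + I) = 7 + 5*I + (5 + 2*I)*w + w^2

Dividing each term by w:
  f = (7 + 5*I)/w + 5 + 2*I + w

Substituting back w = z - 2 - I:
  f(z) = (7 + 5*I)/(z - 2 - I) + 5 + 2*I + (z - 2 - I)

The series is finite because the numerator is a polynomial; the negative powers form the principal part, and the coefficient of 1/(z - 2 - I) gives Res(f, 2 + I) = 7 + 5*I.

Final answer: (7 + 5*I)/(z - 2 - I) + 5 + 2*I + (z - 2 - I)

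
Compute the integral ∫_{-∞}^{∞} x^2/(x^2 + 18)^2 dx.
Let f(z) = z^2/(z^2 + 18)^2. The denominator has no real zeros and deg Q - deg P = 2 ≥ 2, so the integral of f over the upper semicircle |z| = R tends to 0 as R → ∞. Closing the contour in the upper half-plane,
  ∫_{-∞}^{∞} f(x) dx = 2πi · Σ Res(f, z_k)  over the poles with Im z_k > 0.

Zeros of the denominator: z^2 + 18 = 0 gives z = ±3*sqrt(2)*I.
Upper half-plane: z = 3*sqrt(2)*I (a pole of order 2).

Write f(z) = g(z)/(z - 3*sqrt(2)*I)^2 with g(z) = z^2/(z + 3*sqrt(2)*I)^2. For a double pole, Res(f, z₀) = g'(z₀):
  g'(z) = 6*sqrt(2)*I*z/(z + 3*sqrt(2)*I)^3
  Res(f, 3*sqrt(2)*I) = g'(3*sqrt(2)*I) = -sqrt(2)*I/24

∫_{-∞}^{∞} f(x) dx = 2πi · (-sqrt(2)*I/24) = sqrt(2)*pi/12

Final answer: sqrt(2)*pi/12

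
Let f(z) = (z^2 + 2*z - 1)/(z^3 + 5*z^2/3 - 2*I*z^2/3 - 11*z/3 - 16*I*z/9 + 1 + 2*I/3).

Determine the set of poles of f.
{-3, 1/3, 1 + 2*I/3}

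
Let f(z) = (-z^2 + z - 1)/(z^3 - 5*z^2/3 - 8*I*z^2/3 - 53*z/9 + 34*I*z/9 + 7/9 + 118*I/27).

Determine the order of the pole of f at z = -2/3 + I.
Factor the denominator:
  z^3 - 5*z^2/3 - 8*I*z^2/3 - 53*z/9 + 34*I*z/9 + 7/9 + 118*I/27 = (z + 2/3 - I)^2*(z - 3 - 2*I/3)

The numerator P(z) = -z^2 + z - 1 has P(-2/3 + I) = -10/9 + 7*I/3 ≠ 0, so no factor of (z + 2/3 - I) cancels.
Near z = -2/3 + I we can therefore write f(z) = g(z)/(z + 2/3 - I)^2 with g analytic at -2/3 + I and g(-2/3 + I) ≠ 0 (g is the numerator divided by the remaining denominator factors).

Hence z = -2/3 + I is a pole of order 2.

Final answer: 2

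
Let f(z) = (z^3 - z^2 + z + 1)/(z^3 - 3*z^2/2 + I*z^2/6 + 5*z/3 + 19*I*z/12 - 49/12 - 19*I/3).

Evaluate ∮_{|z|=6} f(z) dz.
pi*(1/3 + I)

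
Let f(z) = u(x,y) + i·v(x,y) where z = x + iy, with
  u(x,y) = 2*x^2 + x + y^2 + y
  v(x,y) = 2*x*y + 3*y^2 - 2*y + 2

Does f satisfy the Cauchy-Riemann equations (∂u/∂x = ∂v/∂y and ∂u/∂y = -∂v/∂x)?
∂u/∂x = 4*x + 1
∂v/∂y = 2*x + 6*y - 2
∂u/∂y = 2*y + 1
∂v/∂x = 2*y
∂u/∂x ≠ ∂v/∂y and ∂u/∂y ≠ -∂v/∂x; the Cauchy-Riemann equations are not satisfied, so f is not analytic.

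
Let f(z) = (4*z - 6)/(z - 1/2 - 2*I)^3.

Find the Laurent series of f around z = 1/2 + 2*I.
Put w = z - (1/2 + 2*I), i.e. z = w + 1/2 + 2*I. The denominator is w^3, so it suffices to rewrite the numerator in powers of w.

P(z) = 4*z - 6
P(w + 1/2 + 2*I) = -4 + 8*I + 4*w

Dividing each term by w^3:
  f = (-4 + 8*I)/w^3 + 4/w^2

Substituting back w = z - 1/2 - 2*I:
  f(z) = (-4 + 8*I)/(z - 1/2 - 2*I)^3 + 4/(z - 1/2 - 2*I)^2

The series is finite because the numerator is a polynomial; the negative powers form the principal part.

Final answer: (-4 + 8*I)/(z - 1/2 - 2*I)^3 + 4/(z - 1/2 - 2*I)^2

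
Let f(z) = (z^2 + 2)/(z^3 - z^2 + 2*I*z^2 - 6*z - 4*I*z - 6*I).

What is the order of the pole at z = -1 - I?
2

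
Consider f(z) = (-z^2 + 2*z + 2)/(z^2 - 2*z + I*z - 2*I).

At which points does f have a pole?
{-I, 2}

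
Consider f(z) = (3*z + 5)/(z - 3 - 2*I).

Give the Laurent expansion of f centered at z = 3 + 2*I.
Put w = z - (3 + 2*I), i.e. z = w + 3 + 2*I. The denominator is w, so it suffices to rewrite the numerator in powers of w.

P(z) = 3*z + 5
P(w + 3 + 2*I) = 14 + 6*I + 3*w

Dividing each term by w:
  f = (14 + 6*I)/w + 3

Substituting back w = z - 3 - 2*I:
  f(z) = (14 + 6*I)/(z - 3 - 2*I) + 3

The series is finite because the numerator is a polynomial; the negative powers form the principal part, and the coefficient of 1/(z - 3 - 2*I) gives Res(f, 3 + 2*I) = 14 + 6*I.

Final answer: (14 + 6*I)/(z - 3 - 2*I) + 3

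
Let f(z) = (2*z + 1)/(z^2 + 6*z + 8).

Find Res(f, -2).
Write f(z) = P(z)/Q(z) with P(z) = 2*z + 1 and Q(z) = z^2 + 6*z + 8.
The denominator factors as Q(z) = (z + 4)*(z + 2), so z = -2 is a simple zero of Q and P is analytic there; z = -2 is therefore a simple pole and
  Res(f, z₀) = P(z₀)/Q'(z₀).

Q'(z) = 2*z + 6, so Q'(-2) = 2.
P(-2) = -3.

Res(f, -2) = (-3)/(2) = -3/2

Final answer: -3/2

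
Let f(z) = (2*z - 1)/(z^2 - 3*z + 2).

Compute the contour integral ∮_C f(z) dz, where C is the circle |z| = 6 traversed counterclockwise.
4*I*pi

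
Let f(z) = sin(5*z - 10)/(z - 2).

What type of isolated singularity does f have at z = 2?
Let u = z - 2. The argument of sin is 5*z - 10 = 5u, so
  f = sin(5u)/u = ((5u) - (5u)^3/6 + ...)/u = 5 - (125/6)*u^2 + ...
The Laurent expansion about u = 0 has no negative powers; equivalently lim_{z→2} f(z) = 5 exists and is finite.
So the singularity is removable.

Final answer: removable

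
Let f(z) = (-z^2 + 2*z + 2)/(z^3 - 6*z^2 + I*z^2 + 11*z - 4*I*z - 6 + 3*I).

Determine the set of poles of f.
{1, 2 - I, 3}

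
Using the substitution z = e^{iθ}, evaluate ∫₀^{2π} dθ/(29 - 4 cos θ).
2*sqrt(33)*pi/165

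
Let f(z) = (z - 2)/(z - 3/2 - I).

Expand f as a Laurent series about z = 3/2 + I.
Put w = z - (3/2 + I), i.e. z = w + 3/2 + I. The denominator is w, so it suffices to rewrite the numerator in powers of w.

P(z) = z - 2
P(w + 3/2 + I) = -1/2 + I + w

Dividing each term by w:
  f = (-1/2 + I)/w + 1

Substituting back w = z - 3/2 - I:
  f(z) = (-1/2 + I)/(z - 3/2 - I) + 1

The series is finite because the numerator is a polynomial; the negative powers form the principal part, and the coefficient of 1/(z - 3/2 - I) gives Res(f, 3/2 + I) = -1/2 + I.

Final answer: (-1/2 + I)/(z - 3/2 - I) + 1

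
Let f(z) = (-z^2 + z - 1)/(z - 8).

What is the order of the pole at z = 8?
Factor the denominator:
  z - 8 = (z - 8)

The numerator P(z) = -z^2 + z - 1 has P(8) = -57 ≠ 0, so no factor of (z - 8) cancels.
Near z = 8 we can therefore write f(z) = g(z)/(z - 8) with g analytic at 8 and g(8) ≠ 0 (g is just the numerator).

Hence z = 8 is a pole of order 1.

Final answer: 1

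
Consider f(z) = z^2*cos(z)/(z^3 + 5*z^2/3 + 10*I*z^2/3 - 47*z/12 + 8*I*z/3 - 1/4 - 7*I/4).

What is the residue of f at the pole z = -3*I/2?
(27/106 - 189*I/212)*cosh(3/2)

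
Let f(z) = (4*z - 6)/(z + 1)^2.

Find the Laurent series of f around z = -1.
-10/(z + 1)^2 + 4/(z + 1)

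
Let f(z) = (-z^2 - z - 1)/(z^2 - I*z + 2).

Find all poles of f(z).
The singularities of f are the zeros of the denominator. Factoring,
  z^2 - I*z + 2 = (z - 2*I)*(z + I)
so the candidates are z = 2*I, z = -I.

Check the numerator P(z) = -z^2 - z - 1 at each one:
  P(2*I) = 3 - 2*I ≠ 0, so z = 2*I is a (simple) pole.
  P(-I) = I ≠ 0, so z = -I is a (simple) pole.

Poles of f: {-I, 2*I}

Final answer: {-I, 2*I}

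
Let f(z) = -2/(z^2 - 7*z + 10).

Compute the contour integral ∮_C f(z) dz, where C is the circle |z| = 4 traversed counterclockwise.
By the residue theorem, ∮_C f(z) dz = 2πi · (sum of the residues of f at the poles inside |z| = 4).

The denominator factors as (z - 2)*(z - 5), so the singularities of f are simple poles at z = 2, z = 5.
  |2|² = 4 < 16 = 4², so this pole is inside the contour.
  |5|² = 25 > 16 = 4², so this pole is outside the contour.

With P(z) = -2 and Q(z) = z^2 - 7*z + 10, each pole is simple, so Res(f, z₀) = P(z₀)/Q'(z₀) with Q'(z) = 2*z - 7.
  Res(f, 2) = P(2)/Q'(2) = (-2)/(-3) = 2/3

∮_C f(z) dz = 2πi · (2/3) = 4*I*pi/3

Final answer: 4*I*pi/3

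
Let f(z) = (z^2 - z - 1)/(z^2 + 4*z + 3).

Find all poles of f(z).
{-3, -1}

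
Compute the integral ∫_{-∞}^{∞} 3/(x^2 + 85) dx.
Let f(z) = 3/(z^2 + 85). The denominator has no real zeros and deg Q - deg P = 2 ≥ 2, so the integral of f over the upper semicircle |z| = R tends to 0 as R → ∞. Closing the contour in the upper half-plane,
  ∫_{-∞}^{∞} f(x) dx = 2πi · Σ Res(f, z_k)  over the poles with Im z_k > 0.

Zeros of the denominator: z^2 + 85 = 0 gives z = ±sqrt(85)*I.
Upper half-plane: z = sqrt(85)*I (simple).

Each pole is a simple zero of Q(z) = z^2 + 85, so Res(f, z₀) = P(z₀)/Q'(z₀) with P(z) = 3, Q'(z) = 2*z:
  Res(f, sqrt(85)*I) = (3)/(2*sqrt(85)*I) = -3*sqrt(85)*I/170

∫_{-∞}^{∞} f(x) dx = 2πi · (-3*sqrt(85)*I/170) = 3*sqrt(85)*pi/85

Final answer: 3*sqrt(85)*pi/85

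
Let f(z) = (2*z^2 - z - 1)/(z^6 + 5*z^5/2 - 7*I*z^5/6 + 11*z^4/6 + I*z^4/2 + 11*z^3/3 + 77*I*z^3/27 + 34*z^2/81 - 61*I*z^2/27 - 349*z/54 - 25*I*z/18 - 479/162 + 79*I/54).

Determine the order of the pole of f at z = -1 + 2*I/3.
Factor the denominator:
  z^6 + 5*z^5/2 - 7*I*z^5/6 + 11*z^4/6 + I*z^4/2 + 11*z^3/3 + 77*I*z^3/27 + 34*z^2/81 - 61*I*z^2/27 - 349*z/54 - 25*I*z/18 - 479/162 + 79*I/54 = (z + 1 - 2*I/3)^4*(z - 1/2 + 3*I/2)*(z - 1)

The numerator P(z) = 2*z^2 - z - 1 has P(-1 + 2*I/3) = 10/9 - 10*I/3 ≠ 0, so no factor of (z + 1 - 2*I/3) cancels.
Near z = -1 + 2*I/3 we can therefore write f(z) = g(z)/(z + 1 - 2*I/3)^4 with g analytic at -1 + 2*I/3 and g(-1 + 2*I/3) ≠ 0 (g is the numerator divided by the remaining denominator factors).

Hence z = -1 + 2*I/3 is a pole of order 4.

Final answer: 4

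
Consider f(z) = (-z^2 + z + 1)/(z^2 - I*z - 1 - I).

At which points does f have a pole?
The singularities of f are the zeros of the denominator. Factoring,
  z^2 - I*z - 1 - I = (z + 1)*(z - 1 - I)
so the candidates are z = -1, z = 1 + I.

Check the numerator P(z) = -z^2 + z + 1 at each one:
  P(-1) = -1 ≠ 0, so z = -1 is a (simple) pole.
  P(1 + I) = 2 - I ≠ 0, so z = 1 + I is a (simple) pole.

Poles of f: {-1, 1 + I}

Final answer: {-1, 1 + I}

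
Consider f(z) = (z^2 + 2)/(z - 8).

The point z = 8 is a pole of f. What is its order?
Factor the denominator:
  z - 8 = (z - 8)

The numerator P(z) = z^2 + 2 has P(8) = 66 ≠ 0, so no factor of (z - 8) cancels.
Near z = 8 we can therefore write f(z) = g(z)/(z - 8) with g analytic at 8 and g(8) ≠ 0 (g is just the numerator).

Hence z = 8 is a pole of order 1.

Final answer: 1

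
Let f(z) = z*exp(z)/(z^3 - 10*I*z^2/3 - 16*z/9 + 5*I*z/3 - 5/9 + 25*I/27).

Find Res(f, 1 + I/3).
(171/1513 + 327*I/1513)*exp(1 + I/3)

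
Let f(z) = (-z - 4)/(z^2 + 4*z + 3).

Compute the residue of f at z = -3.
Write f(z) = P(z)/Q(z) with P(z) = -z - 4 and Q(z) = z^2 + 4*z + 3.
The denominator factors as Q(z) = (z + 1)*(z + 3), so z = -3 is a simple zero of Q and P is analytic there; z = -3 is therefore a simple pole and
  Res(f, z₀) = P(z₀)/Q'(z₀).

Q'(z) = 2*z + 4, so Q'(-3) = -2.
P(-3) = -1.

Res(f, -3) = (-1)/(-2) = 1/2

Final answer: 1/2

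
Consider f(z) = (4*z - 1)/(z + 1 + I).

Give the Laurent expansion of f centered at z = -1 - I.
(-5 - 4*I)/(z + 1 + I) + 4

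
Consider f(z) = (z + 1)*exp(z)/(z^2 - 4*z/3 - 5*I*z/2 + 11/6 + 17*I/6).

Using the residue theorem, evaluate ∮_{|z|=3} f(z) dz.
By the residue theorem, ∮_C f(z) dz = 2πi · (sum of the residues of f at the poles inside |z| = 3).

The denominator factors as (z - 1 + I/2)*(z - 1/3 - 3*I), so the singularities of f are simple poles at z = 1 - I/2, z = 1/3 + 3*I.
  |1 - I/2|² = 5/4 < 9 = 3², so this pole is inside the contour.
  |1/3 + 3*I|² = 82/9 > 9 = 3², so this pole is outside the contour.

With P(z) = (z + 1)*exp(z) and Q(z) = z^2 - 4*z/3 - 5*I*z/2 + 11/6 + 17*I/6, each pole is simple, so Res(f, z₀) = P(z₀)/Q'(z₀) with Q'(z) = 2*z - 4/3 - 5*I/2.
  Res(f, 1 - I/2) = P(1 - I/2)/Q'(1 - I/2) = ((2 - I/2)*exp(1 - I/2))/(2/3 - 7*I/2) = (111/457 + 240*I/457)*exp(1 - I/2)

∮_C f(z) dz = 2πi · ((111/457 + 240*I/457)*exp(1 - I/2)) = pi*(-480/457 + 222*I/457)*exp(1 - I/2)

Final answer: pi*(-480/457 + 222*I/457)*exp(1 - I/2)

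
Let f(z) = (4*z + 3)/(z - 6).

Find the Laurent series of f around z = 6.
27/(z - 6) + 4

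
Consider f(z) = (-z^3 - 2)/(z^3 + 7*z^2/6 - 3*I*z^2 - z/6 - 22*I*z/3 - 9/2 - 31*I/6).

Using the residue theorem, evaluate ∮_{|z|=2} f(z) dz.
pi*(7446/5429 + 12515*I/16287)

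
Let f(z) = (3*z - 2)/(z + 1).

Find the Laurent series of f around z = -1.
-5/(z + 1) + 3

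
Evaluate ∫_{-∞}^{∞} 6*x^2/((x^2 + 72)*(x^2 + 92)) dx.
3*pi*(-3*sqrt(2) + sqrt(23))/5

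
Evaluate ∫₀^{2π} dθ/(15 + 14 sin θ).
Call the integral J. The integrand is 2π-periodic and we integrate over a full period, so shifting θ does not change the value (θ → θ + π/2 turns sin θ into cos θ). Hence
  J = ∫₀^{2π} dθ/(15 + 14 cos θ).
Put z = e^{iθ}: then cos θ = (z + 1/z)/2, dθ = dz/(iz), and z runs once counterclockwise around |z| = 1:
  J = ∮_{|z|=1} 1/(15 + 14*(z + 1/z)/2) · dz/(iz) = (2/i) ∮_{|z|=1} dz/(14*z^2 + 30*z + 14).
The roots of 14*z^2 + 30*z + 14 are z = (-15 ± sqrt(15^2 - 14^2))/14, with sqrt(29) = sqrt(29); their product is 1, so only z₊ = -15/14 + sqrt(29)/14 lies inside the unit circle (z₋ = -15/14 - sqrt(29)/14 lies outside).
z₊ is a simple zero of q(z) = 14*z^2 + 30*z + 14, so Res(1/q, z₊) = 1/q'(z₊) with q'(z) = 28*z + 30; and q'(z₊) = 14*(z₊ - z₋) = 2*sqrt(29).
Therefore J = (2/i) · 2πi · 1/(2*sqrt(29)) = 2*pi/(sqrt(29)) = 2*sqrt(29)*pi/29

Final answer: 2*sqrt(29)*pi/29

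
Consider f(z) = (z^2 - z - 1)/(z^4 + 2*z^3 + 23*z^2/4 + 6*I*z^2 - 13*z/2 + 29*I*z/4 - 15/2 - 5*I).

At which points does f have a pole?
The singularities of f are the zeros of the denominator. Factoring,
  z^4 + 2*z^3 + 23*z^2/4 + 6*I*z^2 - 13*z/2 + 29*I*z/4 - 15/2 - 5*I = (z - 1 + I/2)*(z + 1 + I/2)*(z + 2 - 3*I)*(z + 2*I)
so the candidates are z = 1 - I/2, z = -1 - I/2, z = -2 + 3*I, z = -2*I.

Check the numerator P(z) = z^2 - z - 1 at each one:
  P(1 - I/2) = -5/4 - I/2 ≠ 0, so z = 1 - I/2 is a (simple) pole.
  P(-1 - I/2) = 3/4 + 3*I/2 ≠ 0, so z = -1 - I/2 is a (simple) pole.
  P(-2 + 3*I) = -4 - 15*I ≠ 0, so z = -2 + 3*I is a (simple) pole.
  P(-2*I) = -5 + 2*I ≠ 0, so z = -2*I is a (simple) pole.

Poles of f: {-2 + 3*I, -1 - I/2, -2*I, 1 - I/2}

Final answer: {-2 + 3*I, -1 - I/2, -2*I, 1 - I/2}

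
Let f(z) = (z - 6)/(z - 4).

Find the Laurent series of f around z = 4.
-2/(z - 4) + 1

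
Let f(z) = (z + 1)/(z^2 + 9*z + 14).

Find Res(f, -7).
Write f(z) = P(z)/Q(z) with P(z) = z + 1 and Q(z) = z^2 + 9*z + 14.
The denominator factors as Q(z) = (z + 2)*(z + 7), so z = -7 is a simple zero of Q and P is analytic there; z = -7 is therefore a simple pole and
  Res(f, z₀) = P(z₀)/Q'(z₀).

Q'(z) = 2*z + 9, so Q'(-7) = -5.
P(-7) = -6.

Res(f, -7) = (-6)/(-5) = 6/5

Final answer: 6/5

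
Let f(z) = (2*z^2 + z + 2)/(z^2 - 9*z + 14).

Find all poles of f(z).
The singularities of f are the zeros of the denominator. Factoring,
  z^2 - 9*z + 14 = (z - 7)*(z - 2)
so the candidates are z = 7, z = 2.

Check the numerator P(z) = 2*z^2 + z + 2 at each one:
  P(7) = 107 ≠ 0, so z = 7 is a (simple) pole.
  P(2) = 12 ≠ 0, so z = 2 is a (simple) pole.

Poles of f: {2, 7}

Final answer: {2, 7}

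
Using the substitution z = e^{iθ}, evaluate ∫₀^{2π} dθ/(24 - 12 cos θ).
Call the integral J. The integrand is 2π-periodic and we integrate over a full period, so shifting θ does not change the value (θ → θ + π flips the sign of the trig term). Hence
  J = ∫₀^{2π} dθ/(24 + 12 cos θ).
Put z = e^{iθ}: then cos θ = (z + 1/z)/2, dθ = dz/(iz), and z runs once counterclockwise around |z| = 1:
  J = ∮_{|z|=1} 1/(24 + 12*(z + 1/z)/2) · dz/(iz) = (2/i) ∮_{|z|=1} dz/(12*z^2 + 48*z + 12).
The roots of 12*z^2 + 48*z + 12 are z = (-24 ± sqrt(24^2 - 12^2))/12, with sqrt(432) = 12*sqrt(3); their product is 1, so only z₊ = -2 + sqrt(3) lies inside the unit circle (z₋ = -2 - sqrt(3) lies outside).
z₊ is a simple zero of q(z) = 12*z^2 + 48*z + 12, so Res(1/q, z₊) = 1/q'(z₊) with q'(z) = 24*z + 48; and q'(z₊) = 12*(z₊ - z₋) = 24*sqrt(3).
Therefore J = (2/i) · 2πi · 1/(24*sqrt(3)) = 2*pi/(12*sqrt(3)) = sqrt(3)*pi/18

Final answer: sqrt(3)*pi/18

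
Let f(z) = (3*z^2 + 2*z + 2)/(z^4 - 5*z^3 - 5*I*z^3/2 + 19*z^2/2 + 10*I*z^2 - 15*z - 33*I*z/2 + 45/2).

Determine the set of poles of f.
The singularities of f are the zeros of the denominator. Factoring,
  z^4 - 5*z^3 - 5*I*z^3/2 + 19*z^2/2 + 10*I*z^2 - 15*z - 33*I*z/2 + 45/2 = (z - 3*I)*(z - 3 - 3*I/2)*(z + I)*(z - 2 + I)
so the candidates are z = 3*I, z = 3 + 3*I/2, z = -I, z = 2 - I.

Check the numerator P(z) = 3*z^2 + 2*z + 2 at each one:
  P(3*I) = -25 + 6*I ≠ 0, so z = 3*I is a (simple) pole.
  P(3 + 3*I/2) = 113/4 + 30*I ≠ 0, so z = 3 + 3*I/2 is a (simple) pole.
  P(-I) = -1 - 2*I ≠ 0, so z = -I is a (simple) pole.
  P(2 - I) = 15 - 14*I ≠ 0, so z = 2 - I is a (simple) pole.

Poles of f: {-I, 3*I, 2 - I, 3 + 3*I/2}

Final answer: {-I, 3*I, 2 - I, 3 + 3*I/2}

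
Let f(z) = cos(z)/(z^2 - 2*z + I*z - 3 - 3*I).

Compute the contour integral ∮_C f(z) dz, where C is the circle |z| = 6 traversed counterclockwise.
By the residue theorem, ∮_C f(z) dz = 2πi · (sum of the residues of f at the poles inside |z| = 6).

The denominator factors as (z + 1 + I)*(z - 3), so the singularities of f are simple poles at z = -1 - I, z = 3.
  |-1 - I|² = 2 < 36 = 6², so this pole is inside the contour.
  |3|² = 9 < 36 = 6², so this pole is inside the contour.

With P(z) = cos(z) and Q(z) = z^2 - 2*z + I*z - 3 - 3*I, each pole is simple, so Res(f, z₀) = P(z₀)/Q'(z₀) with Q'(z) = 2*z - 2 + I.
  Res(f, -1 - I) = P(-1 - I)/Q'(-1 - I) = (cos(1 + I))/(-4 - I) = (-4/17 + I/17)*cos(1 + I)
  Res(f, 3) = P(3)/Q'(3) = (cos(3))/(4 + I) = (4/17 - I/17)*cos(3)

Sum of residues inside C: (4/17 - I/17)*cos(3) + (-4/17 + I/17)*cos(1 + I)
∮_C f(z) dz = 2πi · ((4/17 - I/17)*cos(3) + (-4/17 + I/17)*cos(1 + I)) = pi*(2/17 + 8*I/17)*cos(3) + pi*(-2/17 - 8*I/17)*cos(1 + I)

Final answer: pi*(2/17 + 8*I/17)*cos(3) + pi*(-2/17 - 8*I/17)*cos(1 + I)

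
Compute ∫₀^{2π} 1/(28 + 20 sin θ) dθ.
Call the integral J. The integrand is 2π-periodic and we integrate over a full period, so shifting θ does not change the value (θ → θ + π/2 turns sin θ into cos θ). Hence
  J = ∫₀^{2π} dθ/(28 + 20 cos θ).
Put z = e^{iθ}: then cos θ = (z + 1/z)/2, dθ = dz/(iz), and z runs once counterclockwise around |z| = 1:
  J = ∮_{|z|=1} 1/(28 + 20*(z + 1/z)/2) · dz/(iz) = (2/i) ∮_{|z|=1} dz/(20*z^2 + 56*z + 20).
The roots of 20*z^2 + 56*z + 20 are z = (-28 ± sqrt(28^2 - 20^2))/20, with sqrt(384) = 8*sqrt(6); their product is 1, so only z₊ = -7/5 + 2*sqrt(6)/5 lies inside the unit circle (z₋ = -7/5 - 2*sqrt(6)/5 lies outside).
z₊ is a simple zero of q(z) = 20*z^2 + 56*z + 20, so Res(1/q, z₊) = 1/q'(z₊) with q'(z) = 40*z + 56; and q'(z₊) = 20*(z₊ - z₋) = 16*sqrt(6).
Therefore J = (2/i) · 2πi · 1/(16*sqrt(6)) = 2*pi/(8*sqrt(6)) = sqrt(6)*pi/24

Final answer: sqrt(6)*pi/24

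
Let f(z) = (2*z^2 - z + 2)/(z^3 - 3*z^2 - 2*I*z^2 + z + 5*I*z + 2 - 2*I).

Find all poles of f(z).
{I, 1 + I, 2}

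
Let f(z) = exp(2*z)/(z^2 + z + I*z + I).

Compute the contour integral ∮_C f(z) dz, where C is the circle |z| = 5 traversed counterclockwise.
By the residue theorem, ∮_C f(z) dz = 2πi · (sum of the residues of f at the poles inside |z| = 5).

The denominator factors as (z + 1)*(z + I), so the singularities of f are simple poles at z = -1, z = -I.
  |-1|² = 1 < 25 = 5², so this pole is inside the contour.
  |-I|² = 1 < 25 = 5², so this pole is inside the contour.

With P(z) = exp(2*z) and Q(z) = z^2 + z + I*z + I, each pole is simple, so Res(f, z₀) = P(z₀)/Q'(z₀) with Q'(z) = 2*z + 1 + I.
  Res(f, -1) = P(-1)/Q'(-1) = (exp(-2))/(-1 + I) = (-1/2 - I/2)*exp(-2)
  Res(f, -I) = P(-I)/Q'(-I) = (exp(-2*I))/(1 - I) = (1/2 + I/2)*exp(-2*I)

Sum of residues inside C: (1/2 + I/2)*exp(-2*I) + (-1/2 - I/2)*exp(-2)
∮_C f(z) dz = 2πi · ((1/2 + I/2)*exp(-2*I) + (-1/2 - I/2)*exp(-2)) = pi*(1 - I)*exp(-2) + pi*(-1 + I)*exp(-2*I)

Final answer: pi*(1 - I)*exp(-2) + pi*(-1 + I)*exp(-2*I)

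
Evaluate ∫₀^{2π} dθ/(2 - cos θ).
Call the integral J. The integrand is 2π-periodic and we integrate over a full period, so shifting θ does not change the value (θ → θ + π flips the sign of the trig term). Hence
  J = ∫₀^{2π} dθ/(2 + cos θ).
Put z = e^{iθ}: then cos θ = (z + 1/z)/2, dθ = dz/(iz), and z runs once counterclockwise around |z| = 1:
  J = ∮_{|z|=1} 1/(2 + (z + 1/z)/2) · dz/(iz) = (2/i) ∮_{|z|=1} dz/(z^2 + 4*z + 1).
The roots of z^2 + 4*z + 1 are z = (-2 ± sqrt(2^2 - 1^2)), with sqrt(3) = sqrt(3); their product is 1, so only z₊ = -2 + sqrt(3) lies inside the unit circle (z₋ = -2 - sqrt(3) lies outside).
z₊ is a simple zero of q(z) = z^2 + 4*z + 1, so Res(1/q, z₊) = 1/q'(z₊) with q'(z) = 2*z + 4; and q'(z₊) = (z₊ - z₋) = 2*sqrt(3).
Therefore J = (2/i) · 2πi · 1/(2*sqrt(3)) = 2*pi/(sqrt(3)) = 2*sqrt(3)*pi/3

Final answer: 2*sqrt(3)*pi/3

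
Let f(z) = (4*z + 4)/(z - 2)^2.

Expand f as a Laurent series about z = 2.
Put w = z - (2), i.e. z = w + 2. The denominator is w^2, so it suffices to rewrite the numerator in powers of w.

P(z) = 4*z + 4
P(w + 2) = 12 + 4*w

Dividing each term by w^2:
  f = 12/w^2 + 4/w

Substituting back w = z - 2:
  f(z) = 12/(z - 2)^2 + 4/(z - 2)

The series is finite because the numerator is a polynomial; the negative powers form the principal part, and the coefficient of 1/(z - 2) gives Res(f, 2) = 4.

Final answer: 12/(z - 2)^2 + 4/(z - 2)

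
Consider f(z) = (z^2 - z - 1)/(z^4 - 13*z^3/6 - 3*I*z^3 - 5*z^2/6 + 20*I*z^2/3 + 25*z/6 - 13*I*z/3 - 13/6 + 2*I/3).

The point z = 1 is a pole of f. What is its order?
2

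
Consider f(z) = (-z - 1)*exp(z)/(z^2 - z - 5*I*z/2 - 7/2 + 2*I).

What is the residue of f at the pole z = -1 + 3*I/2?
Write f(z) = P(z)/Q(z) with P(z) = (-z - 1)*exp(z) and Q(z) = z^2 - z - 5*I*z/2 - 7/2 + 2*I.
The denominator factors as Q(z) = (z + 1 - 3*I/2)*(z - 2 - I), so z = -1 + 3*I/2 is a simple zero of Q and P is analytic there; z = -1 + 3*I/2 is therefore a simple pole and
  Res(f, z₀) = P(z₀)/Q'(z₀).

Q'(z) = 2*z - 1 - 5*I/2, so Q'(-1 + 3*I/2) = -3 + I/2.
P(-1 + 3*I/2) = -3*I*exp(-1 + 3*I/2)/2.

Res(f, -1 + 3*I/2) = (-3*I*exp(-1 + 3*I/2)/2)/(-3 + I/2) = (-3/37 + 18*I/37)*exp(-1 + 3*I/2)

Final answer: (-3/37 + 18*I/37)*exp(-1 + 3*I/2)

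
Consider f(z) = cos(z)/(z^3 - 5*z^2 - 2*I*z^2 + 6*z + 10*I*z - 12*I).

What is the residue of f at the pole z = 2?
Write f(z) = P(z)/Q(z) with P(z) = cos(z) and Q(z) = z^3 - 5*z^2 - 2*I*z^2 + 6*z + 10*I*z - 12*I.
The denominator factors as Q(z) = (z - 3)*(z - 2*I)*(z - 2), so z = 2 is a simple zero of Q and P is analytic there; z = 2 is therefore a simple pole and
  Res(f, z₀) = P(z₀)/Q'(z₀).

Q'(z) = 3*z^2 - 10*z - 4*I*z + 6 + 10*I, so Q'(2) = -2 + 2*I.
P(2) = cos(2).

Res(f, 2) = (cos(2))/(-2 + 2*I) = (-1/4 - I/4)*cos(2)

Final answer: (-1/4 - I/4)*cos(2)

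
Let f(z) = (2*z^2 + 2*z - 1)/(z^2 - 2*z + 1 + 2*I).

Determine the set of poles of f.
The singularities of f are the zeros of the denominator. Factoring,
  z^2 - 2*z + 1 + 2*I = (z - 2 + I)*(z - I)
so the candidates are z = 2 - I, z = I.

Check the numerator P(z) = 2*z^2 + 2*z - 1 at each one:
  P(2 - I) = 9 - 10*I ≠ 0, so z = 2 - I is a (simple) pole.
  P(I) = -3 + 2*I ≠ 0, so z = I is a (simple) pole.

Poles of f: {I, 2 - I}

Final answer: {I, 2 - I}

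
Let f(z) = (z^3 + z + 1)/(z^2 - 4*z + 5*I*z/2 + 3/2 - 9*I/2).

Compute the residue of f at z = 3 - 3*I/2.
653/68 - 575*I/34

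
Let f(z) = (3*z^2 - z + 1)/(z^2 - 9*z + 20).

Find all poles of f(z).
The singularities of f are the zeros of the denominator. Factoring,
  z^2 - 9*z + 20 = (z - 5)*(z - 4)
so the candidates are z = 5, z = 4.

Check the numerator P(z) = 3*z^2 - z + 1 at each one:
  P(5) = 71 ≠ 0, so z = 5 is a (simple) pole.
  P(4) = 45 ≠ 0, so z = 4 is a (simple) pole.

Poles of f: {4, 5}

Final answer: {4, 5}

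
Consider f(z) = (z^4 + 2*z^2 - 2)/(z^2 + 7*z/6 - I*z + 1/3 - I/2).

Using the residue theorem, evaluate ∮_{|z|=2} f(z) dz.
By the residue theorem, ∮_C f(z) dz = 2πi · (sum of the residues of f at the poles inside |z| = 2).

The denominator factors as (z + 2/3 - I)*(z + 1/2), so the singularities of f are simple poles at z = -2/3 + I, z = -1/2.
  |-2/3 + I|² = 13/9 < 4 = 2², so this pole is inside the contour.
  |-1/2|² = 1/4 < 4 = 2², so this pole is inside the contour.

With P(z) = z^4 + 2*z^2 - 2 and Q(z) = z^2 + 7*z/6 - I*z + 1/3 - I/2, each pole is simple, so Res(f, z₀) = P(z₀)/Q'(z₀) with Q'(z) = 2*z + 7/6 - I.
  Res(f, -2/3 + I) = P(-2/3 + I)/Q'(-2/3 + I) = (-371/81 - 32*I/27)/(-1/6 + I) = -410/999 + 172*I/37
  Res(f, -1/2) = P(-1/2)/Q'(-1/2) = (-23/16)/(1/6 - I) = -69/296 - 207*I/148

Sum of residues inside C: -139/216 + 13*I/4
∮_C f(z) dz = 2πi · (-139/216 + 13*I/4) = pi*(-13/2 - 139*I/108)

Final answer: pi*(-13/2 - 139*I/108)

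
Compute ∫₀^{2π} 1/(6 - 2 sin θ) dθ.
Call the integral J. The integrand is 2π-periodic and we integrate over a full period, so shifting θ does not change the value (θ → θ + π/2 turns sin θ into cos θ; θ → θ + π flips the sign of the trig term). Hence
  J = ∫₀^{2π} dθ/(6 + 2 cos θ).
Put z = e^{iθ}: then cos θ = (z + 1/z)/2, dθ = dz/(iz), and z runs once counterclockwise around |z| = 1:
  J = ∮_{|z|=1} 1/(6 + 2*(z + 1/z)/2) · dz/(iz) = (2/i) ∮_{|z|=1} dz/(2*z^2 + 12*z + 2).
The roots of 2*z^2 + 12*z + 2 are z = (-6 ± sqrt(6^2 - 2^2))/2, with sqrt(32) = 4*sqrt(2); their product is 1, so only z₊ = -3 + 2*sqrt(2) lies inside the unit circle (z₋ = -3 - 2*sqrt(2) lies outside).
z₊ is a simple zero of q(z) = 2*z^2 + 12*z + 2, so Res(1/q, z₊) = 1/q'(z₊) with q'(z) = 4*z + 12; and q'(z₊) = 2*(z₊ - z₋) = 8*sqrt(2).
Therefore J = (2/i) · 2πi · 1/(8*sqrt(2)) = 2*pi/(4*sqrt(2)) = sqrt(2)*pi/4

Final answer: sqrt(2)*pi/4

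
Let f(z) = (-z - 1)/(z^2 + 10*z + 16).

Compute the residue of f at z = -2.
Write f(z) = P(z)/Q(z) with P(z) = -z - 1 and Q(z) = z^2 + 10*z + 16.
The denominator factors as Q(z) = (z + 2)*(z + 8), so z = -2 is a simple zero of Q and P is analytic there; z = -2 is therefore a simple pole and
  Res(f, z₀) = P(z₀)/Q'(z₀).

Q'(z) = 2*z + 10, so Q'(-2) = 6.
P(-2) = 1.

Res(f, -2) = (1)/(6) = 1/6

Final answer: 1/6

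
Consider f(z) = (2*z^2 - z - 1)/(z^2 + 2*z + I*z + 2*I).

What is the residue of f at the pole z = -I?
-7/5 - I/5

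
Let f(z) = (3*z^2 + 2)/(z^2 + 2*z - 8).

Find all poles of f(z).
{-4, 2}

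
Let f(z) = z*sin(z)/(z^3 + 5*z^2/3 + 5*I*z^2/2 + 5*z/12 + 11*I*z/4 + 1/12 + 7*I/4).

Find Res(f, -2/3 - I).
Write f(z) = P(z)/Q(z) with P(z) = z*sin(z) and Q(z) = z^3 + 5*z^2/3 + 5*I*z^2/2 + 5*z/12 + 11*I*z/4 + 1/12 + 7*I/4.
The denominator factors as Q(z) = (z + 1/2 + 2*I)*(z + 2/3 + I)*(z + 1/2 - I/2), so z = -2/3 - I is a simple zero of Q and P is analytic there; z = -2/3 - I is therefore a simple pole and
  Res(f, z₀) = P(z₀)/Q'(z₀).

Q'(z) = 3*z^2 + 10*z/3 + 5*I*z + 5/12 + 11*I/4, so Q'(-2/3 - I) = 55/36 + I/12.
P(-2/3 - I) = (2/3 + I)*sin(2/3 + I).

Res(f, -2/3 - I) = ((2/3 + I)*sin(2/3 + I))/(55/36 + I/12) = (714/1517 + 954*I/1517)*sin(2/3 + I)

Final answer: (714/1517 + 954*I/1517)*sin(2/3 + I)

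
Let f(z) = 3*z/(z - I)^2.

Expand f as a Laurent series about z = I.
Put w = z - (I), i.e. z = w + I. The denominator is w^2, so it suffices to rewrite the numerator in powers of w.

P(z) = 3*z
P(w + I) = 3*I + 3*w

Dividing each term by w^2:
  f = 3*I/w^2 + 3/w

Substituting back w = z - I:
  f(z) = 3*I/(z - I)^2 + 3/(z - I)

The series is finite because the numerator is a polynomial; the negative powers form the principal part, and the coefficient of 1/(z - I) gives Res(f, I) = 3.

Final answer: 3*I/(z - I)^2 + 3/(z - I)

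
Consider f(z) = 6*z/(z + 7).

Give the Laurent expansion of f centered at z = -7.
-42/(z + 7) + 6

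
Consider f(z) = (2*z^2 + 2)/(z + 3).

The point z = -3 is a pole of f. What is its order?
1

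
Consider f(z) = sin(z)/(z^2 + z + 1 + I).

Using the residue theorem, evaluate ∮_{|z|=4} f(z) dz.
By the residue theorem, ∮_C f(z) dz = 2πi · (sum of the residues of f at the poles inside |z| = 4).

The denominator factors as (z + I)*(z + 1 - I), so the singularities of f are simple poles at z = -I, z = -1 + I.
  |-I|² = 1 < 16 = 4², so this pole is inside the contour.
  |-1 + I|² = 2 < 16 = 4², so this pole is inside the contour.

With P(z) = sin(z) and Q(z) = z^2 + z + 1 + I, each pole is simple, so Res(f, z₀) = P(z₀)/Q'(z₀) with Q'(z) = 2*z + 1.
  Res(f, -I) = P(-I)/Q'(-I) = (-I*sinh(1))/(1 - 2*I) = (2/5 - I/5)*sinh(1)
  Res(f, -1 + I) = P(-1 + I)/Q'(-1 + I) = (-sin(1 - I))/(-1 + 2*I) = (1/5 + 2*I/5)*sin(1 - I)

Sum of residues inside C: (2/5 - I/5)*sinh(1) + (1/5 + 2*I/5)*sin(1 - I)
∮_C f(z) dz = 2πi · ((2/5 - I/5)*sinh(1) + (1/5 + 2*I/5)*sin(1 - I)) = pi*(2/5 + 4*I/5)*sinh(1) + pi*(-4/5 + 2*I/5)*sin(1 - I)

Final answer: pi*(2/5 + 4*I/5)*sinh(1) + pi*(-4/5 + 2*I/5)*sin(1 - I)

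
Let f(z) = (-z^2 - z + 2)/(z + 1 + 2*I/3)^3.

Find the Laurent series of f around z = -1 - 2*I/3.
Put w = z - (-1 - 2*I/3), i.e. z = w - 1 - 2*I/3. The denominator is w^3, so it suffices to rewrite the numerator in powers of w.

P(z) = -z^2 - z + 2
P(w - 1 - 2*I/3) = 22/9 - 2*I/3 + (1 + 4*I/3)*w - w^2

Dividing each term by w^3:
  f = (22/9 - 2*I/3)/w^3 + (1 + 4*I/3)/w^2 - 1/w

Substituting back w = z + 1 + 2*I/3:
  f(z) = (22/9 - 2*I/3)/(z + 1 + 2*I/3)^3 + (1 + 4*I/3)/(z + 1 + 2*I/3)^2 - 1/(z + 1 + 2*I/3)

The series is finite because the numerator is a polynomial; the negative powers form the principal part, and the coefficient of 1/(z + 1 + 2*I/3) gives Res(f, -1 - 2*I/3) = -1.

Final answer: (22/9 - 2*I/3)/(z + 1 + 2*I/3)^3 + (1 + 4*I/3)/(z + 1 + 2*I/3)^2 - 1/(z + 1 + 2*I/3)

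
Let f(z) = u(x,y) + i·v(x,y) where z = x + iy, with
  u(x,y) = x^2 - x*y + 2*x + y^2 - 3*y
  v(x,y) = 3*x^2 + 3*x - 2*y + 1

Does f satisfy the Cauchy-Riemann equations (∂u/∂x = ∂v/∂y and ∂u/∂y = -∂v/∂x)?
∂u/∂x = 2*x - y + 2
∂v/∂y = -2
∂u/∂y = -x + 2*y - 3
∂v/∂x = 6*x + 3
∂u/∂x ≠ ∂v/∂y and ∂u/∂y ≠ -∂v/∂x; the Cauchy-Riemann equations are not satisfied, so f is not analytic.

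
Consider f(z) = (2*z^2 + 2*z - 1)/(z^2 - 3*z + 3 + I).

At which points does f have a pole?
The singularities of f are the zeros of the denominator. Factoring,
  z^2 - 3*z + 3 + I = (z - 1 - I)*(z - 2 + I)
so the candidates are z = 1 + I, z = 2 - I.

Check the numerator P(z) = 2*z^2 + 2*z - 1 at each one:
  P(1 + I) = 1 + 6*I ≠ 0, so z = 1 + I is a (simple) pole.
  P(2 - I) = 9 - 10*I ≠ 0, so z = 2 - I is a (simple) pole.

Poles of f: {1 + I, 2 - I}

Final answer: {1 + I, 2 - I}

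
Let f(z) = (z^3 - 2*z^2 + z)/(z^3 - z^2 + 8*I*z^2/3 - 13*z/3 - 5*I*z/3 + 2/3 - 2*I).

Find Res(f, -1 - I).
Write f(z) = P(z)/Q(z) with P(z) = z^3 - 2*z^2 + z and Q(z) = z^3 - z^2 + 8*I*z^2/3 - 13*z/3 - 5*I*z/3 + 2/3 - 2*I.
The denominator factors as Q(z) = (z + 1 + I)*(z - 2 + I)*(z + 2*I/3), so z = -1 - I is a simple zero of Q and P is analytic there; z = -1 - I is therefore a simple pole and
  Res(f, z₀) = P(z₀)/Q'(z₀).

Q'(z) = 3*z^2 - 2*z + 16*I*z/3 - 13/3 - 5*I/3, so Q'(-1 - I) = 3 + I.
P(-1 - I) = 1 - 7*I.

Res(f, -1 - I) = (1 - 7*I)/(3 + I) = -2/5 - 11*I/5

Final answer: -2/5 - 11*I/5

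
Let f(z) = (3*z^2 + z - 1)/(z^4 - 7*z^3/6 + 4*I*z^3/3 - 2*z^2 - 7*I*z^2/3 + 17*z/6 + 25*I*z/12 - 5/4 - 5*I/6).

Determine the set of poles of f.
The singularities of f are the zeros of the denominator. Factoring,
  z^4 - 7*z^3/6 + 4*I*z^3/3 - 2*z^2 - 7*I*z^2/3 + 17*z/6 + 25*I*z/12 - 5/4 - 5*I/6 = (z - 2/3 + I/3)*(z - 1/2 - I/2)*(z + 3/2 + I)*(z - 3/2 + I/2)
so the candidates are z = 2/3 - I/3, z = 1/2 + I/2, z = -3/2 - I, z = 3/2 - I/2.

Check the numerator P(z) = 3*z^2 + z - 1 at each one:
  P(2/3 - I/3) = 2/3 - 5*I/3 ≠ 0, so z = 2/3 - I/3 is a (simple) pole.
  P(1/2 + I/2) = -1/2 + 2*I ≠ 0, so z = 1/2 + I/2 is a (simple) pole.
  P(-3/2 - I) = 5/4 + 8*I ≠ 0, so z = -3/2 - I is a (simple) pole.
  P(3/2 - I/2) = 13/2 - 5*I ≠ 0, so z = 3/2 - I/2 is a (simple) pole.

Poles of f: {-3/2 - I, 1/2 + I/2, 2/3 - I/3, 3/2 - I/2}

Final answer: {-3/2 - I, 1/2 + I/2, 2/3 - I/3, 3/2 - I/2}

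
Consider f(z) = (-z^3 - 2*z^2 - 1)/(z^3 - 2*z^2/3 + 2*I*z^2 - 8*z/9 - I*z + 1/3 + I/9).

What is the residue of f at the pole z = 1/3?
Write f(z) = P(z)/Q(z) with P(z) = -z^3 - 2*z^2 - 1 and Q(z) = z^3 - 2*z^2/3 + 2*I*z^2 - 8*z/9 - I*z + 1/3 + I/9.
The denominator factors as Q(z) = (z - 1/3)*(z + I)*(z - 1/3 + I), so z = 1/3 is a simple zero of Q and P is analytic there; z = 1/3 is therefore a simple pole and
  Res(f, z₀) = P(z₀)/Q'(z₀).

Q'(z) = 3*z^2 - 4*z/3 + 4*I*z - 8/9 - I, so Q'(1/3) = -1 + I/3.
P(1/3) = -34/27.

Res(f, 1/3) = (-34/27)/(-1 + I/3) = 17/15 + 17*I/45

Final answer: 17/15 + 17*I/45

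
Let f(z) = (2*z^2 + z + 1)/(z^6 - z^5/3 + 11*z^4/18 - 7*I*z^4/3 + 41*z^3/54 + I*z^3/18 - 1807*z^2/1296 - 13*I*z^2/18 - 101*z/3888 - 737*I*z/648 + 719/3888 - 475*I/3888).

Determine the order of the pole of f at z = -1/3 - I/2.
Factor the denominator:
  z^6 - z^5/3 + 11*z^4/18 - 7*I*z^4/3 + 41*z^3/54 + I*z^3/18 - 1807*z^2/1296 - 13*I*z^2/18 - 101*z/3888 - 737*I*z/648 + 719/3888 - 475*I/3888 = (z + 1/3 + I/2)^4*(z - 1 - I)*(z - 2/3 - I)

The numerator P(z) = 2*z^2 + z + 1 has P(-1/3 - I/2) = 7/18 + I/6 ≠ 0, so no factor of (z + 1/3 + I/2) cancels.
Near z = -1/3 - I/2 we can therefore write f(z) = g(z)/(z + 1/3 + I/2)^4 with g analytic at -1/3 - I/2 and g(-1/3 - I/2) ≠ 0 (g is the numerator divided by the remaining denominator factors).

Hence z = -1/3 - I/2 is a pole of order 4.

Final answer: 4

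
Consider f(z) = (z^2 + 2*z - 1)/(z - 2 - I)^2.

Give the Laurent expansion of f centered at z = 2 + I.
(6 + 6*I)/(z - 2 - I)^2 + (6 + 2*I)/(z - 2 - I) + 1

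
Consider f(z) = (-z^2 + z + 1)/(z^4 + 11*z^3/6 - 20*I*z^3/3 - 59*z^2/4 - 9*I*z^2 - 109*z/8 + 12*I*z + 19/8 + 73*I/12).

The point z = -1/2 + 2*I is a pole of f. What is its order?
3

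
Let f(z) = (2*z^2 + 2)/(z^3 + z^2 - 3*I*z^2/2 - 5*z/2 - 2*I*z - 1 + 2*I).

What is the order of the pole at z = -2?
Factor the denominator:
  z^3 + z^2 - 3*I*z^2/2 - 5*z/2 - 2*I*z - 1 + 2*I = (z + 2)*(z - 1 - I/2)*(z - I)

The numerator P(z) = 2*z^2 + 2 has P(-2) = 10 ≠ 0, so no factor of (z + 2) cancels.
Near z = -2 we can therefore write f(z) = g(z)/(z + 2) with g analytic at -2 and g(-2) ≠ 0 (g is the numerator divided by the remaining denominator factors).

Hence z = -2 is a pole of order 1.

Final answer: 1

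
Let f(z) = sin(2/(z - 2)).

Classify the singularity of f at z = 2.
essential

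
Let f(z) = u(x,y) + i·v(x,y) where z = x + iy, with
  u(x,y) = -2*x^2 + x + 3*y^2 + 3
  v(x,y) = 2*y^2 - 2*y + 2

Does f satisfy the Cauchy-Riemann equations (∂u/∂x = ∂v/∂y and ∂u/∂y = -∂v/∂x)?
∂u/∂x = 1 - 4*x
∂v/∂y = 4*y - 2
∂u/∂y = 6*y
∂v/∂x = 0
∂u/∂x ≠ ∂v/∂y and ∂u/∂y ≠ -∂v/∂x; the Cauchy-Riemann equations are not satisfied, so f is not analytic.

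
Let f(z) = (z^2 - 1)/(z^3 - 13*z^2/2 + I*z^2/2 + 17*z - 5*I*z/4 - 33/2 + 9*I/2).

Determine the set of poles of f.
The singularities of f are the zeros of the denominator. Factoring,
  z^3 - 13*z^2/2 + I*z^2/2 + 17*z - 5*I*z/4 - 33/2 + 9*I/2 = (z - 2 - 2*I)*(z - 3 + 3*I/2)*(z - 3/2 + I)
so the candidates are z = 2 + 2*I, z = 3 - 3*I/2, z = 3/2 - I.

Check the numerator P(z) = z^2 - 1 at each one:
  P(2 + 2*I) = -1 + 8*I ≠ 0, so z = 2 + 2*I is a (simple) pole.
  P(3 - 3*I/2) = 23/4 - 9*I ≠ 0, so z = 3 - 3*I/2 is a (simple) pole.
  P(3/2 - I) = 1/4 - 3*I ≠ 0, so z = 3/2 - I is a (simple) pole.

Poles of f: {3/2 - I, 2 + 2*I, 3 - 3*I/2}

Final answer: {3/2 - I, 2 + 2*I, 3 - 3*I/2}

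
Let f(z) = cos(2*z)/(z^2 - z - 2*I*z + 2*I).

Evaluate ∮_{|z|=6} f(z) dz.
By the residue theorem, ∮_C f(z) dz = 2πi · (sum of the residues of f at the poles inside |z| = 6).

The denominator factors as (z - 1)*(z - 2*I), so the singularities of f are simple poles at z = 1, z = 2*I.
  |1|² = 1 < 36 = 6², so this pole is inside the contour.
  |2*I|² = 4 < 36 = 6², so this pole is inside the contour.

With P(z) = cos(2*z) and Q(z) = z^2 - z - 2*I*z + 2*I, each pole is simple, so Res(f, z₀) = P(z₀)/Q'(z₀) with Q'(z) = 2*z - 1 - 2*I.
  Res(f, 1) = P(1)/Q'(1) = (cos(2))/(1 - 2*I) = (1/5 + 2*I/5)*cos(2)
  Res(f, 2*I) = P(2*I)/Q'(2*I) = (cosh(4))/(-1 + 2*I) = (-1/5 - 2*I/5)*cosh(4)

Sum of residues inside C: (-1/5 - 2*I/5)*cosh(4) + (1/5 + 2*I/5)*cos(2)
∮_C f(z) dz = 2πi · ((-1/5 - 2*I/5)*cosh(4) + (1/5 + 2*I/5)*cos(2)) = pi*(4/5 - 2*I/5)*cosh(4) + pi*(-4/5 + 2*I/5)*cos(2)

Final answer: pi*(4/5 - 2*I/5)*cosh(4) + pi*(-4/5 + 2*I/5)*cos(2)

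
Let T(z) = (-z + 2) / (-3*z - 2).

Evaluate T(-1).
Substitute z = -1:
  numerator:   -(-1) + 2 = 3
  denominator: -3*(-1) - 2 = 1
T(-1) = (3)/(1) = 3

Final answer: 3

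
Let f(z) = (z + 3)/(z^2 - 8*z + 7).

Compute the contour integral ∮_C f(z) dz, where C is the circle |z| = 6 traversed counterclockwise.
By the residue theorem, ∮_C f(z) dz = 2πi · (sum of the residues of f at the poles inside |z| = 6).

The denominator factors as (z - 1)*(z - 7), so the singularities of f are simple poles at z = 1, z = 7.
  |1|² = 1 < 36 = 6², so this pole is inside the contour.
  |7|² = 49 > 36 = 6², so this pole is outside the contour.

With P(z) = z + 3 and Q(z) = z^2 - 8*z + 7, each pole is simple, so Res(f, z₀) = P(z₀)/Q'(z₀) with Q'(z) = 2*z - 8.
  Res(f, 1) = P(1)/Q'(1) = (4)/(-6) = -2/3

∮_C f(z) dz = 2πi · (-2/3) = -4*I*pi/3

Final answer: -4*I*pi/3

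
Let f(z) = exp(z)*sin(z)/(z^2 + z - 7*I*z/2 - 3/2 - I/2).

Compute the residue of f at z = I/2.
(-10/29 + 4*I/29)*exp(I/2)*sinh(1/2)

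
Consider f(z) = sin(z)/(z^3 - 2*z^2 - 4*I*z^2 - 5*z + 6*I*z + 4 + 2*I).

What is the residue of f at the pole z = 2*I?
(-2/5 - I/5)*sinh(2)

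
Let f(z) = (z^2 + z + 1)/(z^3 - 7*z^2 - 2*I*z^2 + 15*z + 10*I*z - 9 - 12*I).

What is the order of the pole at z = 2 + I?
Factor the denominator:
  z^3 - 7*z^2 - 2*I*z^2 + 15*z + 10*I*z - 9 - 12*I = (z - 2 - I)^2*(z - 3)

The numerator P(z) = z^2 + z + 1 has P(2 + I) = 6 + 5*I ≠ 0, so no factor of (z - 2 - I) cancels.
Near z = 2 + I we can therefore write f(z) = g(z)/(z - 2 - I)^2 with g analytic at 2 + I and g(2 + I) ≠ 0 (g is the numerator divided by the remaining denominator factors).

Hence z = 2 + I is a pole of order 2.

Final answer: 2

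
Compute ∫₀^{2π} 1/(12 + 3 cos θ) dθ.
Let J = ∫₀^{2π} dθ/(12 + 3 cos θ).
Put z = e^{iθ}: then cos θ = (z + 1/z)/2, dθ = dz/(iz), and z runs once counterclockwise around |z| = 1:
  J = ∮_{|z|=1} 1/(12 + 3*(z + 1/z)/2) · dz/(iz) = (2/i) ∮_{|z|=1} dz/(3*z^2 + 24*z + 3).
The roots of 3*z^2 + 24*z + 3 are z = (-12 ± sqrt(12^2 - 3^2))/3, with sqrt(135) = 3*sqrt(15); their product is 1, so only z₊ = -4 + sqrt(15) lies inside the unit circle (z₋ = -4 - sqrt(15) lies outside).
z₊ is a simple zero of q(z) = 3*z^2 + 24*z + 3, so Res(1/q, z₊) = 1/q'(z₊) with q'(z) = 6*z + 24; and q'(z₊) = 3*(z₊ - z₋) = 6*sqrt(15).
Therefore J = (2/i) · 2πi · 1/(6*sqrt(15)) = 2*pi/(3*sqrt(15)) = 2*sqrt(15)*pi/45

Final answer: 2*sqrt(15)*pi/45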